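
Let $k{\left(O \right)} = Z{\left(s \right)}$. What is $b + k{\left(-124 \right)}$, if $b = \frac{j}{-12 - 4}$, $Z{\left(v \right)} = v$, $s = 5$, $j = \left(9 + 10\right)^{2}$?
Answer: $- \frac{281}{16} \approx -17.563$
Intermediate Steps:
$j = 361$ ($j = 19^{2} = 361$)
$k{\left(O \right)} = 5$
$b = - \frac{361}{16}$ ($b = \frac{361}{-12 - 4} = \frac{361}{-16} = 361 \left(- \frac{1}{16}\right) = - \frac{361}{16} \approx -22.563$)
$b + k{\left(-124 \right)} = - \frac{361}{16} + 5 = - \frac{281}{16}$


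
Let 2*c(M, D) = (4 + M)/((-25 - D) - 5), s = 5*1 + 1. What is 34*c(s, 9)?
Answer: -170/39 ≈ -4.3590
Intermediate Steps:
s = 6 (s = 5 + 1 = 6)
c(M, D) = (4 + M)/(2*(-30 - D)) (c(M, D) = ((4 + M)/((-25 - D) - 5))/2 = ((4 + M)/(-30 - D))/2 = (4 + M)/(2*(-30 - D)))
34*c(s, 9) = 34*((-4 - 1*6)/(2*(30 + 9))) = 34*((1/2)*(-4 - 6)/39) = 34*((1/2)*(1/39)*(-10)) = 34*(-5/39) = -170/39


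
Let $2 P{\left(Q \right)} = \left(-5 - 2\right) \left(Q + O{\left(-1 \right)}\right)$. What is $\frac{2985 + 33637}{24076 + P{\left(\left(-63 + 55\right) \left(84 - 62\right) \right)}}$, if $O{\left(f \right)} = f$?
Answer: $\frac{73244}{49391} \approx 1.4829$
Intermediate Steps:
$P{\left(Q \right)} = \frac{7}{2} - \frac{7 Q}{2}$ ($P{\left(Q \right)} = \frac{\left(-5 - 2\right) \left(Q - 1\right)}{2} = \frac{\left(-7\right) \left(-1 + Q\right)}{2} = \frac{7 - 7 Q}{2} = \frac{7}{2} - \frac{7 Q}{2}$)
$\frac{2985 + 33637}{24076 + P{\left(\left(-63 + 55\right) \left(84 - 62\right) \right)}} = \frac{2985 + 33637}{24076 - \left(- \frac{7}{2} + \frac{7 \left(-63 + 55\right) \left(84 - 62\right)}{2}\right)} = \frac{36622}{24076 - \left(- \frac{7}{2} + \frac{7 \left(\left(-8\right) 22\right)}{2}\right)} = \frac{36622}{24076 + \left(\frac{7}{2} - -616\right)} = \frac{36622}{24076 + \left(\frac{7}{2} + 616\right)} = \frac{36622}{24076 + \frac{1239}{2}} = \frac{36622}{\frac{49391}{2}} = 36622 \cdot \frac{2}{49391} = \frac{73244}{49391}$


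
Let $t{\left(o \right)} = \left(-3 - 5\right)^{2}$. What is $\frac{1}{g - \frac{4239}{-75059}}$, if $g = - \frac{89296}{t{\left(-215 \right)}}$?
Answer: $- \frac{300236}{418887323} \approx -0.00071675$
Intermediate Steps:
$t{\left(o \right)} = 64$ ($t{\left(o \right)} = \left(-8\right)^{2} = 64$)
$g = - \frac{5581}{4}$ ($g = - \frac{89296}{64} = \left(-89296\right) \frac{1}{64} = - \frac{5581}{4} \approx -1395.3$)
$\frac{1}{g - \frac{4239}{-75059}} = \frac{1}{- \frac{5581}{4} - \frac{4239}{-75059}} = \frac{1}{- \frac{5581}{4} - - \frac{4239}{75059}} = \frac{1}{- \frac{5581}{4} + \frac{4239}{75059}} = \frac{1}{- \frac{418887323}{300236}} = - \frac{300236}{418887323}$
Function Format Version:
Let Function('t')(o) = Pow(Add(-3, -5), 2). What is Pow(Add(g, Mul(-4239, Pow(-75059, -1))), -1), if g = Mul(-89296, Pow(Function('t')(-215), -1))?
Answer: Rational(-300236, 418887323) ≈ -0.00071675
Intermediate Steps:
Function('t')(o) = 64 (Function('t')(o) = Pow(-8, 2) = 64)
g = Rational(-5581, 4) (g = Mul(-89296, Pow(64, -1)) = Mul(-89296, Rational(1, 64)) = Rational(-5581, 4) ≈ -1395.3)
Pow(Add(g, Mul(-4239, Pow(-75059, -1))), -1) = Pow(Add(Rational(-5581, 4), Mul(-4239, Pow(-75059, -1))), -1) = Pow(Add(Rational(-5581, 4), Mul(-4239, Rational(-1, 75059))), -1) = Pow(Add(Rational(-5581, 4), Rational(4239, 75059)), -1) = Pow(Rational(-418887323, 300236), -1) = Rational(-300236, 418887323)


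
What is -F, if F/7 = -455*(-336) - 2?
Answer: -1070146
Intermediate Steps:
F = 1070146 (F = 7*(-455*(-336) - 2) = 7*(152880 - 2) = 7*152878 = 1070146)
-F = -1*1070146 = -1070146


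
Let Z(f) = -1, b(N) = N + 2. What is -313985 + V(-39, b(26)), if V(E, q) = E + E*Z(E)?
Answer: -313985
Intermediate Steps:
b(N) = 2 + N
V(E, q) = 0 (V(E, q) = E + E*(-1) = E - E = 0)
-313985 + V(-39, b(26)) = -313985 + 0 = -313985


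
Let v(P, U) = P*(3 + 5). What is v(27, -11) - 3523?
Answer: -3307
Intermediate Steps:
v(P, U) = 8*P (v(P, U) = P*8 = 8*P)
v(27, -11) - 3523 = 8*27 - 3523 = 216 - 3523 = -3307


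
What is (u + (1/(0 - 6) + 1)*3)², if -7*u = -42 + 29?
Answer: 3721/196 ≈ 18.985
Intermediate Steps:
u = 13/7 (u = -(-42 + 29)/7 = -⅐*(-13) = 13/7 ≈ 1.8571)
(u + (1/(0 - 6) + 1)*3)² = (13/7 + (1/(0 - 6) + 1)*3)² = (13/7 + (1/(-6) + 1)*3)² = (13/7 + (-⅙ + 1)*3)² = (13/7 + (⅚)*3)² = (13/7 + 5/2)² = (61/14)² = 3721/196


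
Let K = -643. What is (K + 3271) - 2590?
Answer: 38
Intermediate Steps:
(K + 3271) - 2590 = (-643 + 3271) - 2590 = 2628 - 2590 = 38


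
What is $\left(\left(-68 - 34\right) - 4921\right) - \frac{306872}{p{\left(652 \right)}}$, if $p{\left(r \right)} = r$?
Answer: $- \frac{895467}{163} \approx -5493.7$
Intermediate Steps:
$\left(\left(-68 - 34\right) - 4921\right) - \frac{306872}{p{\left(652 \right)}} = \left(\left(-68 - 34\right) - 4921\right) - \frac{306872}{652} = \left(\left(-68 - 34\right) - 4921\right) - \frac{76718}{163} = \left(-102 - 4921\right) - \frac{76718}{163} = -5023 - \frac{76718}{163} = - \frac{895467}{163}$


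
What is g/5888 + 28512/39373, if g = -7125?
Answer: -112653969/231828224 ≈ -0.48594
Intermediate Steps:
g/5888 + 28512/39373 = -7125/5888 + 28512/39373 = -112653969/231828224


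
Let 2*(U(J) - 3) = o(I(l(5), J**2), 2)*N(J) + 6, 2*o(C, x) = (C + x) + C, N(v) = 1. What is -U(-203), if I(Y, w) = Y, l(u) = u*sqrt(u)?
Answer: -13/2 - 5*sqrt(5)/2 ≈ -12.090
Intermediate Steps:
l(u) = u**(3/2)
o(C, x) = C + x/2 (o(C, x) = ((C + x) + C)/2 = (x + 2*C)/2 = C + x/2)
U(J) = 13/2 + 5*sqrt(5)/2 (U(J) = 3 + ((5**(3/2) + (1/2)*2)*1 + 6)/2 = 3 + ((5*sqrt(5) + 1)*1 + 6)/2 = 3 + ((1 + 5*sqrt(5))*1 + 6)/2 = 3 + ((1 + 5*sqrt(5)) + 6)/2 = 3 + (7 + 5*sqrt(5))/2 = 3 + (7/2 + 5*sqrt(5)/2) = 13/2 + 5*sqrt(5)/2)
-U(-203) = -(13/2 + 5*sqrt(5)/2) = -13/2 - 5*sqrt(5)/2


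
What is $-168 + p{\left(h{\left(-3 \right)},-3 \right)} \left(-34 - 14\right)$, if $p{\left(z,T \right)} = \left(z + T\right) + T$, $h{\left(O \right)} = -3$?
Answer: $264$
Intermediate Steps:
$p{\left(z,T \right)} = z + 2 T$ ($p{\left(z,T \right)} = \left(T + z\right) + T = z + 2 T$)
$-168 + p{\left(h{\left(-3 \right)},-3 \right)} \left(-34 - 14\right) = -168 + \left(-3 + 2 \left(-3\right)\right) \left(-34 - 14\right) = -168 + \left(-3 - 6\right) \left(-48\right) = -168 - -432 = -168 + 432 = 264$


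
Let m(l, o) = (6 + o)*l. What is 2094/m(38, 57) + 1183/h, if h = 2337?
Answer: 7530/5453 ≈ 1.3809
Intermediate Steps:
m(l, o) = l*(6 + o)
2094/m(38, 57) + 1183/h = 2094/((38*(6 + 57))) + 1183/2337 = 2094/((38*63)) + 1183*(1/2337) = 2094/2394 + 1183/2337 = 2094*(1/2394) + 1183/2337 = 349/399 + 1183/2337 = 7530/5453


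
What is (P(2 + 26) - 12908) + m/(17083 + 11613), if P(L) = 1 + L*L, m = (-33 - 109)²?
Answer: -86965361/7174 ≈ -12122.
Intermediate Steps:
m = 20164 (m = (-142)² = 20164)
P(L) = 1 + L²
(P(2 + 26) - 12908) + m/(17083 + 11613) = ((1 + (2 + 26)²) - 12908) + 20164/(17083 + 11613) = ((1 + 28²) - 12908) + 20164/28696 = ((1 + 784) - 12908) + 20164*(1/28696) = (785 - 12908) + 5041/7174 = -12123 + 5041/7174 = -86965361/7174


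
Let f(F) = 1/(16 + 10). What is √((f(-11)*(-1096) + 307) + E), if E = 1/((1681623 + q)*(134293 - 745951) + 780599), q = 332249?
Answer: √67914244317968006633029087798/16013401809301 ≈ 16.274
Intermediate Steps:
f(F) = 1/26
E = -1/1231800139177 (E = 1/((1681623 + 332249)*(134293 - 745951) + 780599) = 1/(2013872*(-611658) + 780599) = 1/(-1231800919776 + 780599) = 1/(-1231800139177) = -1/1231800139177 ≈ -8.1182e-13)
√((f(-11)*(-1096) + 307) + E) = √(((1/26)*(-1096) + 307) - 1/1231800139177) = √((-548/13 + 307) - 1/1231800139177) = √(3443/13 - 1/1231800139177) = √(4241087879186398/16013401809301) = √67914244317968006633029087798/16013401809301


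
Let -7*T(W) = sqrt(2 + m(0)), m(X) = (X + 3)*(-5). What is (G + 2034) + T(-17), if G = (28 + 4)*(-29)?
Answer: 1106 - I*sqrt(13)/7 ≈ 1106.0 - 0.51508*I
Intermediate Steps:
m(X) = -15 - 5*X (m(X) = (3 + X)*(-5) = -15 - 5*X)
T(W) = -I*sqrt(13)/7 (T(W) = -sqrt(2 + (-15 - 5*0))/7 = -sqrt(2 + (-15 + 0))/7 = -sqrt(2 - 15)/7 = -I*sqrt(13)/7)
G = -928 (G = 32*(-29) = -928)
(G + 2034) + T(-17) = (-928 + 2034) - I*sqrt(13)/7 = 1106 - I*sqrt(13)/7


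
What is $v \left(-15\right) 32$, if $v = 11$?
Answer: $-5280$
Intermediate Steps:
$v \left(-15\right) 32 = 11 \left(-15\right) 32 = \left(-165\right) 32 = -5280$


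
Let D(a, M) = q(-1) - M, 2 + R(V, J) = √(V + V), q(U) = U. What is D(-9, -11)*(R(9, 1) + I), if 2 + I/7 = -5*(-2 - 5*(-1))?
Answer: -1210 + 30*√2 ≈ -1167.6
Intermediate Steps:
R(V, J) = -2 + √2*√V (R(V, J) = -2 + √(V + V) = -2 + √(2*V) = -2 + √2*√V)
D(a, M) = -1 - M
I = -119 (I = -14 + 7*(-5*(-2 - 5*(-1))) = -14 + 7*(-5*(-2 + 5)) = -14 + 7*(-5*3) = -14 + 7*(-15) = -14 - 105 = -119)
D(-9, -11)*(R(9, 1) + I) = (-1 - 1*(-11))*((-2 + √2*√9) - 119) = (-1 + 11)*((-2 + √2*3) - 119) = 10*((-2 + 3*√2) - 119) = 10*(-121 + 3*√2) = -1210 + 30*√2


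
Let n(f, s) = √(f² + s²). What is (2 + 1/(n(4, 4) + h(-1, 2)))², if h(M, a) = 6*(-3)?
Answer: 80097/21316 - 283*√2/5329 ≈ 3.6825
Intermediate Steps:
h(M, a) = -18
(2 + 1/(n(4, 4) + h(-1, 2)))² = (2 + 1/(√(4² + 4²) - 18))² = (2 + 1/(√(16 + 16) - 18))² = (2 + 1/(√32 - 18))² = (2 + 1/(4*√2 - 18))² = (2 + 1/(-18 + 4*√2))²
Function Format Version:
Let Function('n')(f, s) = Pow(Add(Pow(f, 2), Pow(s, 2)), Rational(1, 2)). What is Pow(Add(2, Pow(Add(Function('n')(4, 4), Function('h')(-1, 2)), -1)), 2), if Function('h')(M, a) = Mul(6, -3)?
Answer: Add(Rational(80097, 21316), Mul(Rational(-283, 5329), Pow(2, Rational(1, 2)))) ≈ 3.6825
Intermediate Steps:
Function('h')(M, a) = -18
Pow(Add(2, Pow(Add(Function('n')(4, 4), Function('h')(-1, 2)), -1)), 2) = Pow(Add(2, Pow(Add(Pow(Add(Pow(4, 2), Pow(4, 2)), Rational(1, 2)), -18), -1)), 2) = Pow(Add(2, Pow(Add(Pow(Add(16, 16), Rational(1, 2)), -18), -1)), 2) = Pow(Add(2, Pow(Add(Pow(32, Rational(1, 2)), -18), -1)), 2) = Pow(Add(2, Pow(Add(Mul(4, Pow(2, Rational(1, 2))), -18), -1)), 2) = Pow(Add(2, Pow(Add(-18, Mul(4, Pow(2, Rational(1, 2)))), -1)), 2)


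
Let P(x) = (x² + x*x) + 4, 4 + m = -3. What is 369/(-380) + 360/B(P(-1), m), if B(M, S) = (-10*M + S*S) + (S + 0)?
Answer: -7969/380 ≈ -20.971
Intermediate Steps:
m = -7 (m = -4 - 3 = -7)
P(x) = 4 + 2*x² (P(x) = (x² + x²) + 4 = 2*x² + 4 = 4 + 2*x²)
B(M, S) = S + S² - 10*M (B(M, S) = (-10*M + S²) + S = (S² - 10*M) + S = S + S² - 10*M)
369/(-380) + 360/B(P(-1), m) = 369/(-380) + 360/(-7 + (-7)² - 10*(4 + 2*(-1)²)) = 369*(-1/380) + 360/(-7 + 49 - 10*(4 + 2*1)) = -369/380 + 360/(-7 + 49 - 10*(4 + 2)) = -369/380 + 360/(-7 + 49 - 10*6) = -369/380 + 360/(-7 + 49 - 60) = -369/380 + 360/(-18) = -369/380 + 360*(-1/18) = -369/380 - 20 = -7969/380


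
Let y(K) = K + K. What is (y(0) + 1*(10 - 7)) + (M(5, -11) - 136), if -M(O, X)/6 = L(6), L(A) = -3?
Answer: -115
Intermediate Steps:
M(O, X) = 18 (M(O, X) = -6*(-3) = 18)
y(K) = 2*K
(y(0) + 1*(10 - 7)) + (M(5, -11) - 136) = (2*0 + 1*(10 - 7)) + (18 - 136) = (0 + 1*3) - 118 = (0 + 3) - 118 = 3 - 118 = -115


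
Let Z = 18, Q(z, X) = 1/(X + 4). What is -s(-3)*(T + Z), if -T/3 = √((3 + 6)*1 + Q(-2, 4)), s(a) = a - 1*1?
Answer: 72 - 3*√146 ≈ 35.751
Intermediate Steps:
Q(z, X) = 1/(4 + X)
s(a) = -1 + a (s(a) = a - 1 = -1 + a)
T = -3*√146/4 (T = -3*√((3 + 6)*1 + 1/(4 + 4)) = -3*√(9*1 + 1/8) = -3*√(9 + ⅛) = -3*√146/4 ≈ -9.0623)
-s(-3)*(T + Z) = -(-1 - 3)*(-3*√146/4 + 18) = -(-4)*(18 - 3*√146/4) = -(-72 + 3*√146) = 72 - 3*√146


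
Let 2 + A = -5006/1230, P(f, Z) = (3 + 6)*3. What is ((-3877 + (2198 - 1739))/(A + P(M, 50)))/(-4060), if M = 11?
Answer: 210207/5226032 ≈ 0.040223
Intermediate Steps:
P(f, Z) = 27 (P(f, Z) = 9*3 = 27)
A = -3733/615 (A = -2 - 5006/1230 = -2 - 5006*1/1230 = -2 - 2503/615 = -3733/615 ≈ -6.0699)
((-3877 + (2198 - 1739))/(A + P(M, 50)))/(-4060) = ((-3877 + (2198 - 1739))/(-3733/615 + 27))/(-4060) = ((-3877 + 459)/(12872/615))*(-1/4060) = -3418*615/12872*(-1/4060) = -1051035/6436*(-1/4060) = 210207/5226032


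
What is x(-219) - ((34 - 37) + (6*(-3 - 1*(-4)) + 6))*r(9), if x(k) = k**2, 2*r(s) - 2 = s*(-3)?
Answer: 96147/2 ≈ 48074.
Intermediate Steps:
r(s) = 1 - 3*s/2 (r(s) = 1 + (s*(-3))/2 = 1 + (-3*s)/2 = 1 - 3*s/2)
x(-219) - ((34 - 37) + (6*(-3 - 1*(-4)) + 6))*r(9) = (-219)**2 - ((34 - 37) + (6*(-3 - 1*(-4)) + 6))*(1 - 3/2*9) = 47961 - (-3 + (6*(-3 + 4) + 6))*(1 - 27/2) = 47961 - (-3 + (6*1 + 6))*(-25)/2 = 47961 - (-3 + (6 + 6))*(-25)/2 = 47961 - (-3 + 12)*(-25)/2 = 47961 - 9*(-25)/2 = 47961 - 1*(-225/2) = 47961 + 225/2 = 96147/2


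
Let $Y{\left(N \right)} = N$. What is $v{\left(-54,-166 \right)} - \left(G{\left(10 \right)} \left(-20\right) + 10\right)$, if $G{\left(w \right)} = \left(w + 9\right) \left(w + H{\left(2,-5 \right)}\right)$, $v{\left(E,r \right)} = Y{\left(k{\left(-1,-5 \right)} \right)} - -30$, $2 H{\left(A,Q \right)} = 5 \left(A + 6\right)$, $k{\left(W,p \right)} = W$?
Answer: $11419$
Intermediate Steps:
$H{\left(A,Q \right)} = 15 + \frac{5 A}{2}$ ($H{\left(A,Q \right)} = \frac{5 \left(A + 6\right)}{2} = \frac{5 \left(6 + A\right)}{2} = \frac{30 + 5 A}{2} = 15 + \frac{5 A}{2}$)
$v{\left(E,r \right)} = 29$ ($v{\left(E,r \right)} = -1 - -30 = -1 + 30 = 29$)
$G{\left(w \right)} = \left(9 + w\right) \left(20 + w\right)$ ($G{\left(w \right)} = \left(w + 9\right) \left(w + \left(15 + \frac{5}{2} \cdot 2\right)\right) = \left(9 + w\right) \left(w + \left(15 + 5\right)\right) = \left(9 + w\right) \left(w + 20\right) = \left(9 + w\right) \left(20 + w\right)$)
$v{\left(-54,-166 \right)} - \left(G{\left(10 \right)} \left(-20\right) + 10\right) = 29 - \left(\left(180 + 10^{2} + 29 \cdot 10\right) \left(-20\right) + 10\right) = 29 - \left(\left(180 + 100 + 290\right) \left(-20\right) + 10\right) = 29 - \left(570 \left(-20\right) + 10\right) = 29 - \left(-11400 + 10\right) = 29 - -11390 = 29 + 11390 = 11419$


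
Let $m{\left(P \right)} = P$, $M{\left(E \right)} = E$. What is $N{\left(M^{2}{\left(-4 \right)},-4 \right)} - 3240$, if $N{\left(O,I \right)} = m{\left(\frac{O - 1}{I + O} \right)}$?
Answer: $- \frac{12955}{4} \approx -3238.8$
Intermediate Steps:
$N{\left(O,I \right)} = \frac{-1 + O}{I + O}$ ($N{\left(O,I \right)} = \frac{O - 1}{I + O} = \frac{-1 + O}{I + O}$)
$N{\left(M^{2}{\left(-4 \right)},-4 \right)} - 3240 = \frac{-1 + \left(-4\right)^{2}}{-4 + \left(-4\right)^{2}} - 3240 = \frac{-1 + 16}{-4 + 16} - 3240 = \frac{1}{12} \cdot 15 - 3240 = \frac{5}{4} - 3240 = - \frac{12955}{4}$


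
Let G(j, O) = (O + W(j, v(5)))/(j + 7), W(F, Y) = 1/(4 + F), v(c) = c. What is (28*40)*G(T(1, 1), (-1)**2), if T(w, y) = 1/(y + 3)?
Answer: 94080/493 ≈ 190.83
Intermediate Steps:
T(w, y) = 1/(3 + y)
G(j, O) = (O + 1/(4 + j))/(7 + j) (G(j, O) = (O + 1/(4 + j))/(j + 7) = (O + 1/(4 + j))/(7 + j))
(28*40)*G(T(1, 1), (-1)**2) = (28*40)*((1 + (-1)**2*(4 + 1/(3 + 1)))/((4 + 1/(3 + 1))*(7 + 1/(3 + 1)))) = 1120*((1 + 1*(4 + 1/4))/((4 + 1/4)*(7 + 1/4))) = 1120*((1 + 1*(17/4))/((17/4)*(29/4))) = 1120*((4/17)*(4/29)*(1 + 17/4)) = 1120*((4/17)*(4/29)*(21/4)) = 1120*(84/493) = 94080/493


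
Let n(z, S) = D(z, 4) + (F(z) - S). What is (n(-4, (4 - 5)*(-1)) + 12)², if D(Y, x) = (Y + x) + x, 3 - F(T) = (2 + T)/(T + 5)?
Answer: 400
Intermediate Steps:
F(T) = 3 - (2 + T)/(5 + T) (F(T) = 3 - (2 + T)/(T + 5) = 3 - (2 + T)/(5 + T))
D(Y, x) = Y + 2*x
n(z, S) = 8 + z - S + (13 + 2*z)/(5 + z) (n(z, S) = (z + 2*4) + ((13 + 2*z)/(5 + z) - S) = (z + 8) + (-S + (13 + 2*z)/(5 + z)) = (8 + z) + (-S + (13 + 2*z)/(5 + z)) = 8 + z - S + (13 + 2*z)/(5 + z))
(n(-4, (4 - 5)*(-1)) + 12)² = ((13 + 2*(-4) + (5 - 4)*(8 - 4 - (4 - 5)*(-1)))/(5 - 4) + 12)² = ((13 - 8 + 1*(8 - 4 - (-1)*(-1)))/1 + 12)² = (1*(13 - 8 + 1*(8 - 4 - 1*1)) + 12)² = (1*(13 - 8 + 1*(8 - 4 - 1)) + 12)² = (1*(13 - 8 + 1*3) + 12)² = (1*(13 - 8 + 3) + 12)² = (1*8 + 12)² = (8 + 12)² = 20² = 400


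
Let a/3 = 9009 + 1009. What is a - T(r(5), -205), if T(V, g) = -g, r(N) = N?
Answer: 29849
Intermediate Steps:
a = 30054 (a = 3*(9009 + 1009) = 3*10018 = 30054)
a - T(r(5), -205) = 30054 - (-1)*(-205) = 30054 - 1*205 = 30054 - 205 = 29849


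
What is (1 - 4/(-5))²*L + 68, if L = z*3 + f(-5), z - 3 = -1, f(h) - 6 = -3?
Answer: 2429/25 ≈ 97.160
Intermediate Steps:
f(h) = 3 (f(h) = 6 - 3 = 3)
z = 2 (z = 3 - 1 = 2)
L = 9 (L = 2*3 + 3 = 6 + 3 = 9)
(1 - 4/(-5))²*L + 68 = (1 - 4/(-5))²*9 + 68 = (1 - 4*(-⅕))²*9 + 68 = (1 + ⅘)²*9 + 68 = (9/5)²*9 + 68 = (81/25)*9 + 68 = 729/25 + 68 = 2429/25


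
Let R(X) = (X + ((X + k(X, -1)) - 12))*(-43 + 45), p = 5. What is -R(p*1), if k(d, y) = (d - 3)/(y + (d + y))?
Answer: 8/3 ≈ 2.6667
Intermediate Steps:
k(d, y) = (-3 + d)/(d + 2*y)
R(X) = -24 + 4*X + 2*(-3 + X)/(-2 + X) (R(X) = (X + ((X + (-3 + X)/(X + 2*(-1))) - 12))*(-43 + 45) = (X + ((X + (-3 + X)/(X - 2)) - 12))*2 = (X + ((X + (-3 + X)/(-2 + X)) - 12))*2 = (X + (-12 + X + (-3 + X)/(-2 + X)))*2 = (-12 + 2*X + (-3 + X)/(-2 + X))*2 = -24 + 4*X + 2*(-3 + X)/(-2 + X))
-R(p*1) = -2*(21 - 75 + 2*(5*1)**2)/(-2 + 5*1) = -2*(21 - 15*5 + 2*5**2)/(-2 + 5) = -2*(21 - 75 + 2*25)/3 = -2*(21 - 75 + 50)/3 = -2*(-4)/3 = -1*(-8/3) = 8/3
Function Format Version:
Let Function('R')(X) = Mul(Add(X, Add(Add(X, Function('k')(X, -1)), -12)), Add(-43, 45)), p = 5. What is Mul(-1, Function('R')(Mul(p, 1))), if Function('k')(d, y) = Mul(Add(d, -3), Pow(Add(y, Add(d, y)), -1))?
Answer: Rational(8, 3) ≈ 2.6667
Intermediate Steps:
Function('k')(d, y) = Mul(Pow(Add(d, Mul(2, y)), -1), Add(-3, d)) (Function('k')(d, y) = Mul(Add(-3, d), Pow(Add(d, Mul(2, y)), -1)) = Mul(Pow(Add(d, Mul(2, y)), -1), Add(-3, d)))
Function('R')(X) = Add(-24, Mul(4, X), Mul(2, Pow(Add(-2, X), -1), Add(-3, X))) (Function('R')(X) = Mul(Add(X, Add(Add(X, Mul(Pow(Add(X, Mul(2, -1)), -1), Add(-3, X))), -12)), Add(-43, 45)) = Mul(Add(X, Add(Add(X, Mul(Pow(Add(X, -2), -1), Add(-3, X))), -12)), 2) = Mul(Add(X, Add(Add(X, Mul(Pow(Add(-2, X), -1), Add(-3, X))), -12)), 2) = Mul(Add(X, Add(-12, X, Mul(Pow(Add(-2, X), -1), Add(-3, X)))), 2) = Mul(Add(-12, Mul(2, X), Mul(Pow(Add(-2, X), -1), Add(-3, X))), 2) = Add(-24, Mul(4, X), Mul(2, Pow(Add(-2, X), -1), Add(-3, X))))
Mul(-1, Function('R')(Mul(p, 1))) = Mul(-1, Mul(2, Pow(Add(-2, Mul(5, 1)), -1), Add(21, Mul(-15, Mul(5, 1)), Mul(2, Pow(Mul(5, 1), 2))))) = Mul(-1, Mul(2, Pow(Add(-2, 5), -1), Add(21, Mul(-15, 5), Mul(2, Pow(5, 2))))) = Mul(-1, Mul(2, Pow(3, -1), Add(21, -75, Mul(2, 25)))) = Mul(-1, Mul(2, Rational(1, 3), Add(21, -75, 50))) = Mul(-1, Mul(2, Rational(1, 3), -4)) = Mul(-1, Rational(-8, 3)) = Rational(8, 3)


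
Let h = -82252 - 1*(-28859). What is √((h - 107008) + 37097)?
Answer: 2*I*√30826 ≈ 351.15*I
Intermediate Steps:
h = -53393 (h = -82252 + 28859 = -53393)
√((h - 107008) + 37097) = √((-53393 - 107008) + 37097) = √(-160401 + 37097) = √(-123304) = 2*I*√30826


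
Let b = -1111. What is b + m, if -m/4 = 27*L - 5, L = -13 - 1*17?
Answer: 2149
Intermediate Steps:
L = -30 (L = -13 - 17 = -30)
m = 3260 (m = -4*(27*(-30) - 5) = -4*(-810 - 5) = -4*(-815) = 3260)
b + m = -1111 + 3260 = 2149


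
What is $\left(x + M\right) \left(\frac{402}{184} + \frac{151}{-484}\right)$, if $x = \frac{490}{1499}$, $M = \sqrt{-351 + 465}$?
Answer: $\frac{2553880}{4171717} + \frac{5212 \sqrt{114}}{2783} \approx 20.608$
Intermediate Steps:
$M = \sqrt{114} \approx 10.677$
$x = \frac{490}{1499}$ ($x = 490 \cdot \frac{1}{1499} = \frac{490}{1499} \approx 0.32688$)
$\left(x + M\right) \left(\frac{402}{184} + \frac{151}{-484}\right) = \left(\frac{490}{1499} + \sqrt{114}\right) \left(\frac{402}{184} + \frac{151}{-484}\right) = \left(\frac{490}{1499} + \sqrt{114}\right) \left(402 \cdot \frac{1}{184} + 151 \left(- \frac{1}{484}\right)\right) = \left(\frac{490}{1499} + \sqrt{114}\right) \left(\frac{201}{92} - \frac{151}{484}\right) = \left(\frac{490}{1499} + \sqrt{114}\right) \frac{5212}{2783} = \frac{2553880}{4171717} + \frac{5212 \sqrt{114}}{2783}$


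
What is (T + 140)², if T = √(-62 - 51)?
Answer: (140 + I*√113)² ≈ 19487.0 + 2976.4*I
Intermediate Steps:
T = I*√113 (T = √(-113) = I*√113 ≈ 10.63*I)
(T + 140)² = (I*√113 + 140)² = (140 + I*√113)²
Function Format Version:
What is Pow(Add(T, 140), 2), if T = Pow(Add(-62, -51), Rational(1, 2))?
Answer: Pow(Add(140, Mul(I, Pow(113, Rational(1, 2)))), 2) ≈ Add(19487., Mul(2976.4, I))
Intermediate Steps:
T = Mul(I, Pow(113, Rational(1, 2))) (T = Pow(-113, Rational(1, 2)) = Mul(I, Pow(113, Rational(1, 2))) ≈ Mul(10.630, I))
Pow(Add(T, 140), 2) = Pow(Add(Mul(I, Pow(113, Rational(1, 2))), 140), 2) = Pow(Add(140, Mul(I, Pow(113, Rational(1, 2)))), 2)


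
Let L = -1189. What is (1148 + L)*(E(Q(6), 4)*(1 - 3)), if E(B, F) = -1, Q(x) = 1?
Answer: -82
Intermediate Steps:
(1148 + L)*(E(Q(6), 4)*(1 - 3)) = (1148 - 1189)*(-(1 - 3)) = -(-41)*(-2) = -41*2 = -82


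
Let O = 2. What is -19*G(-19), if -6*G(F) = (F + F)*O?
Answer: -722/3 ≈ -240.67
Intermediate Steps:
G(F) = -2*F/3 (G(F) = -(F + F)*2/6 = -2*F*2/6 = -2*F/3)
-19*G(-19) = -(-38)*(-19)/3 = -19*38/3 = -722/3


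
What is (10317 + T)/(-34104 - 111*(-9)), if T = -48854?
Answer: 38537/33105 ≈ 1.1641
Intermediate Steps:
(10317 + T)/(-34104 - 111*(-9)) = (10317 - 48854)/(-34104 - 111*(-9)) = -38537/(-34104 + 999) = -38537/(-33105) = -38537*(-1/33105) = 38537/33105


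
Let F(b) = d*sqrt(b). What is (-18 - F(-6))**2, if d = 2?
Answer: 300 + 72*I*sqrt(6) ≈ 300.0 + 176.36*I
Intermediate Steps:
F(b) = 2*sqrt(b)
(-18 - F(-6))**2 = (-18 - 2*sqrt(-6))**2 = (-18 - 2*I*sqrt(6))**2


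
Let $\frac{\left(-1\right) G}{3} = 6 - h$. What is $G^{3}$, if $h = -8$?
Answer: $-74088$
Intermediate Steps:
$G = -42$ ($G = - 3 \left(6 - -8\right) = - 3 \left(6 + 8\right) = \left(-3\right) 14 = -42$)
$G^{3} = \left(-42\right)^{3} = -74088$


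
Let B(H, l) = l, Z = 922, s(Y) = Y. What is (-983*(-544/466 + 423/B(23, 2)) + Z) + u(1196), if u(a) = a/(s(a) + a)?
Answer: -47959430/233 ≈ -2.0583e+5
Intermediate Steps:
u(a) = 1/2 (u(a) = a/(a + a) = a/((2*a)) = (1/(2*a))*a = 1/2)
(-983*(-544/466 + 423/B(23, 2)) + Z) + u(1196) = (-983*(-544/466 + 423/2) + 922) + 1/2 = (-983*(-544*1/466 + 423*(1/2)) + 922) + 1/2 = (-983*(-272/233 + 423/2) + 922) + 1/2 = (-983*98015/466 + 922) + 1/2 = (-96348745/466 + 922) + 1/2 = -95919093/466 + 1/2 = -47959430/233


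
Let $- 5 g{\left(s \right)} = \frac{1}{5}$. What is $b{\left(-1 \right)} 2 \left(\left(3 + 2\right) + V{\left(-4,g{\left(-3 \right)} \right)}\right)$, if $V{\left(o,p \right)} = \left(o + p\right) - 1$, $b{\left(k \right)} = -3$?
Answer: $\frac{6}{25} \approx 0.24$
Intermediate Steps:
$g{\left(s \right)} = - \frac{1}{25}$ ($g{\left(s \right)} = - \frac{1}{5 \cdot 5} = \left(- \frac{1}{5}\right) \frac{1}{5} = - \frac{1}{25}$)
$V{\left(o,p \right)} = -1 + o + p$
$b{\left(-1 \right)} 2 \left(\left(3 + 2\right) + V{\left(-4,g{\left(-3 \right)} \right)}\right) = - 3 \cdot 2 \left(\left(3 + 2\right) - \frac{126}{25}\right) = - 3 \cdot 2 \left(5 - \frac{126}{25}\right) = - 3 \cdot 2 \left(- \frac{1}{25}\right) = \left(-3\right) \left(- \frac{2}{25}\right) = \frac{6}{25}$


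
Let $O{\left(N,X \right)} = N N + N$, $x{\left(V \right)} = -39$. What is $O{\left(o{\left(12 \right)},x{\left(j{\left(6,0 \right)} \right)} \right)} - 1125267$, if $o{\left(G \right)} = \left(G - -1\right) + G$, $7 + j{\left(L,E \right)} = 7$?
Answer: $-1124617$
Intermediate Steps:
$j{\left(L,E \right)} = 0$ ($j{\left(L,E \right)} = -7 + 7 = 0$)
$o{\left(G \right)} = 1 + 2 G$ ($o{\left(G \right)} = \left(G + 1\right) + G = \left(1 + G\right) + G = 1 + 2 G$)
$O{\left(N,X \right)} = N + N^{2}$ ($O{\left(N,X \right)} = N^{2} + N = N + N^{2}$)
$O{\left(o{\left(12 \right)},x{\left(j{\left(6,0 \right)} \right)} \right)} - 1125267 = \left(1 + 2 \cdot 12\right) \left(1 + \left(1 + 2 \cdot 12\right)\right) - 1125267 = \left(1 + 24\right) \left(1 + \left(1 + 24\right)\right) - 1125267 = 25 \left(1 + 25\right) - 1125267 = 25 \cdot 26 - 1125267 = 650 - 1125267 = -1124617$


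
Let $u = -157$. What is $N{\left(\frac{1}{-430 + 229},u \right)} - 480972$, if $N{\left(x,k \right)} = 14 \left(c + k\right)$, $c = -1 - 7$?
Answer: $-483282$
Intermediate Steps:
$c = -8$ ($c = -1 - 7 = -8$)
$N{\left(x,k \right)} = -112 + 14 k$ ($N{\left(x,k \right)} = 14 \left(-8 + k\right) = -112 + 14 k$)
$N{\left(\frac{1}{-430 + 229},u \right)} - 480972 = \left(-112 + 14 \left(-157\right)\right) - 480972 = \left(-112 - 2198\right) - 480972 = -2310 - 480972 = -483282$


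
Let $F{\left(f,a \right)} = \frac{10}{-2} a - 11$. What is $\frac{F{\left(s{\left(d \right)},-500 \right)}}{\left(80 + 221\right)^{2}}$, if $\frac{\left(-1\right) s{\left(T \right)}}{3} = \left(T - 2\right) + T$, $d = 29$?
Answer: $\frac{2489}{90601} \approx 0.027472$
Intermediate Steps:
$s{\left(T \right)} = 6 - 6 T$ ($s{\left(T \right)} = - 3 \left(\left(T - 2\right) + T\right) = - 3 \left(\left(-2 + T\right) + T\right) = - 3 \left(-2 + 2 T\right) = 6 - 6 T$)
$F{\left(f,a \right)} = -11 - 5 a$ ($F{\left(f,a \right)} = 10 \left(- \frac{1}{2}\right) a - 11 = - 5 a - 11 = -11 - 5 a$)
$\frac{F{\left(s{\left(d \right)},-500 \right)}}{\left(80 + 221\right)^{2}} = \frac{-11 - -2500}{\left(80 + 221\right)^{2}} = \frac{-11 + 2500}{301^{2}} = \frac{2489}{90601}$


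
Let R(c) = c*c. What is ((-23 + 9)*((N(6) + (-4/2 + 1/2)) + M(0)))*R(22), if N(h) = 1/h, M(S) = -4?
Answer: 108416/3 ≈ 36139.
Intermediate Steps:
R(c) = c²
((-23 + 9)*((N(6) + (-4/2 + 1/2)) + M(0)))*R(22) = ((-23 + 9)*((1/6 + (-4/2 + 1/2)) - 4))*22² = -14*((⅙ + (-4*½ + 1*(½))) - 4)*484 = -14*((⅙ + (-2 + ½)) - 4)*484 = -14*((⅙ - 3/2) - 4)*484 = -14*(-4/3 - 4)*484 = -14*(-16/3)*484 = (224/3)*484 = 108416/3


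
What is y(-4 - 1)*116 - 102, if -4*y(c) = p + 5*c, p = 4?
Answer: 507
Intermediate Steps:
y(c) = -1 - 5*c/4 (y(c) = -(4 + 5*c)/4 = -1 - 5*c/4)
y(-4 - 1)*116 - 102 = (-1 - 5*(-4 - 1)/4)*116 - 102 = (-1 - 5/4*(-5))*116 - 102 = (-1 + 25/4)*116 - 102 = (21/4)*116 - 102 = 609 - 102 = 507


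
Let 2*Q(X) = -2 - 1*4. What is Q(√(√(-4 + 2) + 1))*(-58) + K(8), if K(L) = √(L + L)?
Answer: 178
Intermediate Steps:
K(L) = √2*√L (K(L) = √(2*L) = √2*√L)
Q(X) = -3 (Q(X) = (-2 - 1*4)/2 = (-2 - 4)/2 = (½)*(-6) = -3)
Q(√(√(-4 + 2) + 1))*(-58) + K(8) = -3*(-58) + √2*√8 = 174 + √2*(2*√2) = 174 + 4 = 178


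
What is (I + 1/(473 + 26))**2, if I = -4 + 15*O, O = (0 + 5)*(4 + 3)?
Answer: 67589600400/249001 ≈ 2.7144e+5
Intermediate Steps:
O = 35 (O = 5*7 = 35)
I = 521 (I = -4 + 15*35 = -4 + 525 = 521)
(I + 1/(473 + 26))**2 = (521 + 1/(473 + 26))**2 = (521 + 1/499)**2 = (259980/499)**2 = 67589600400/249001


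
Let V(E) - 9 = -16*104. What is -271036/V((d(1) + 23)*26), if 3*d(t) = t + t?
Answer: 271036/1655 ≈ 163.77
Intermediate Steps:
d(t) = 2*t/3 (d(t) = (t + t)/3 = (2*t)/3 = 2*t/3)
V(E) = -1655 (V(E) = 9 - 16*104 = 9 - 1664 = -1655)
-271036/V((d(1) + 23)*26) = -271036/(-1655) = -271036*(-1/1655) = 271036/1655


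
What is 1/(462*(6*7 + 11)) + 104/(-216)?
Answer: -106097/220374 ≈ -0.48144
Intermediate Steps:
1/(462*(6*7 + 11)) + 104/(-216) = 1/(462*(42 + 11)) + 104*(-1/216) = (1/462)/53 - 13/27 = (1/462)*(1/53) - 13/27 = 1/24486 - 13/27 = -106097/220374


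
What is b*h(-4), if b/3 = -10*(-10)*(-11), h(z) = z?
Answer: 13200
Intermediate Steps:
b = -3300 (b = 3*(-10*(-10)*(-11)) = 3*(100*(-11)) = 3*(-1100) = -3300)
b*h(-4) = -3300*(-4) = 13200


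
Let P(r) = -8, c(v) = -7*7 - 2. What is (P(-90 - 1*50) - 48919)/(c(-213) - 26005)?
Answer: 48927/26056 ≈ 1.8778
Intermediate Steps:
c(v) = -51 (c(v) = -49 - 2 = -51)
(P(-90 - 1*50) - 48919)/(c(-213) - 26005) = (-8 - 48919)/(-51 - 26005) = -48927/(-26056) = -48927*(-1/26056) = 48927/26056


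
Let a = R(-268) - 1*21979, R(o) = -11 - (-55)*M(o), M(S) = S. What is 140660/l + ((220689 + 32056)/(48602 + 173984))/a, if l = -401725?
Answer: -46003165939197/131373455760820 ≈ -0.35017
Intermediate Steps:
R(o) = -11 + 55*o (R(o) = -11 - (-55)*o = -11 + 55*o)
a = -36730 (a = (-11 + 55*(-268)) - 1*21979 = (-11 - 14740) - 21979 = -14751 - 21979 = -36730)
140660/l + ((220689 + 32056)/(48602 + 173984))/a = 140660/(-401725) + ((220689 + 32056)/(48602 + 173984))/(-36730) = 140660*(-1/401725) + (252745/222586)*(-1/36730) = -28132/80345 + (252745*(1/222586))*(-1/36730) = -28132/80345 + (252745/222586)*(-1/36730) = -28132/80345 - 50549/1635116756 = -46003165939197/131373455760820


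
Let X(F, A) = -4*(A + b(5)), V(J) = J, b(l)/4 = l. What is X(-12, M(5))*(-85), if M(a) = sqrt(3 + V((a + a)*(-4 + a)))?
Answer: 6800 + 340*sqrt(13) ≈ 8025.9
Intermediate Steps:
b(l) = 4*l
M(a) = sqrt(3 + 2*a*(-4 + a)) (M(a) = sqrt(3 + (a + a)*(-4 + a)) = sqrt(3 + (2*a)*(-4 + a)) = sqrt(3 + 2*a*(-4 + a)))
X(F, A) = -80 - 4*A (X(F, A) = -4*(A + 4*5) = -4*(A + 20) = -4*(20 + A) = -80 - 4*A)
X(-12, M(5))*(-85) = (-80 - 4*sqrt(3 + 2*5*(-4 + 5)))*(-85) = (-80 - 4*sqrt(3 + 2*5*1))*(-85) = (-80 - 4*sqrt(3 + 10))*(-85) = (-80 - 4*sqrt(13))*(-85) = 6800 + 340*sqrt(13)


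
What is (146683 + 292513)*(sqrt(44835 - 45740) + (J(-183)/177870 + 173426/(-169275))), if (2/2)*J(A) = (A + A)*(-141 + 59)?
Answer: -377225463724624/1003631475 + 439196*I*sqrt(905) ≈ -3.7586e+5 + 1.3212e+7*I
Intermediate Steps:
J(A) = -164*A (J(A) = (A + A)*(-141 + 59) = (2*A)*(-82) = -164*A)
(146683 + 292513)*(sqrt(44835 - 45740) + (J(-183)/177870 + 173426/(-169275))) = (146683 + 292513)*(sqrt(44835 - 45740) + (-164*(-183)/177870 + 173426/(-169275))) = 439196*(sqrt(-905) + (30012*(1/177870) + 173426*(-1/169275))) = 439196*(I*sqrt(905) + (5002/29645 - 173426/169275)) = 439196*(I*sqrt(905) - 858900044/1003631475) = 439196*(-858900044/1003631475 + I*sqrt(905)) = -377225463724624/1003631475 + 439196*I*sqrt(905)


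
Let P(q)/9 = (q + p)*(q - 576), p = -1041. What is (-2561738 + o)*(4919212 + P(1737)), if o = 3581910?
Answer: 12437647295152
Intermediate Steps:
P(q) = 9*(-1041 + q)*(-576 + q) (P(q) = 9*((q - 1041)*(q - 576)) = 9*((-1041 + q)*(-576 + q)) = 9*(-1041 + q)*(-576 + q))
(-2561738 + o)*(4919212 + P(1737)) = (-2561738 + 3581910)*(4919212 + (5396544 - 14553*1737 + 9*1737²)) = 1020172*(4919212 + (5396544 - 25278561 + 9*3017169)) = 1020172*(4919212 + (5396544 - 25278561 + 27154521)) = 1020172*(4919212 + 7272504) = 1020172*12191716 = 12437647295152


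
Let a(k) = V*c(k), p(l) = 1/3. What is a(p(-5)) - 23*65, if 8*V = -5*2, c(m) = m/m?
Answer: -5985/4 ≈ -1496.3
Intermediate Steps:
c(m) = 1
p(l) = ⅓
V = -5/4 (V = (-5*2)/8 = (⅛)*(-10) = -5/4 ≈ -1.2500)
a(k) = -5/4 (a(k) = -5/4*1 = -5/4)
a(p(-5)) - 23*65 = -5/4 - 23*65 = -5/4 - 1495 = -5985/4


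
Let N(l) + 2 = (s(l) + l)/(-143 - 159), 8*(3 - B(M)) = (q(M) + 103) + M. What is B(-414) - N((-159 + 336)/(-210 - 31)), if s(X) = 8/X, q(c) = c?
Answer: 4925539447/51529656 ≈ 95.587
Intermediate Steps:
B(M) = -79/8 - M/4 (B(M) = 3 - ((M + 103) + M)/8 = 3 - ((103 + M) + M)/8 = 3 - (103 + 2*M)/8 = 3 + (-103/8 - M/4) = -79/8 - M/4)
N(l) = -2 - 4/(151*l) - l/302 (N(l) = -2 + (8/l + l)/(-143 - 159) = -2 + (l + 8/l)/(-302) = -2 + (l + 8/l)*(-1/302) = -2 + (-4/(151*l) - l/302) = -2 - 4/(151*l) - l/302)
B(-414) - N((-159 + 336)/(-210 - 31)) = (-79/8 - ¼*(-414)) - (-8 + ((-159 + 336)/(-210 - 31))*(-604 - (-159 + 336)/(-210 - 31)))/(302*((-159 + 336)/(-210 - 31))) = (-79/8 + 207/2) - (-8 + (177/(-241))*(-604 - 177/(-241)))/(302*(177/(-241))) = 749/8 - (-8 + (177*(-1/241))*(-604 - 177*(-1)/241))/(302*(177*(-1/241))) = 749/8 - (-8 - 177*(-604 - 1*(-177/241))/241)/(302*(-177/241)) = 749/8 - (-241)*(-8 - 177*(-604 + 177/241)/241)/(302*177) = 749/8 - (-241)*(-8 - 177/241*(-145387/241))/(302*177) = 749/8 - (-241)*(-8 + 25733499/58081)/(302*177) = 749/8 - (-241)*25268851/(302*177*58081) = 749/8 - 1*(-25268851/12882414) = 749/8 + 25268851/12882414 = 4925539447/51529656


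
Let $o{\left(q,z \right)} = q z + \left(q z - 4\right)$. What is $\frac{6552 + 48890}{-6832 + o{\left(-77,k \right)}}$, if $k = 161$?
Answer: $- \frac{27721}{15815} \approx -1.7528$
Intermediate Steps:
$o{\left(q,z \right)} = -4 + 2 q z$ ($o{\left(q,z \right)} = q z + \left(-4 + q z\right) = -4 + 2 q z$)
$\frac{6552 + 48890}{-6832 + o{\left(-77,k \right)}} = \frac{6552 + 48890}{-6832 + \left(-4 + 2 \left(-77\right) 161\right)} = \frac{55442}{-6832 - 24798} = \frac{55442}{-31630} = 55442 \left(- \frac{1}{31630}\right) = - \frac{27721}{15815}$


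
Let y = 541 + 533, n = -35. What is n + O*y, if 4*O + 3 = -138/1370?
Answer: -594269/685 ≈ -867.55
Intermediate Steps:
y = 1074
O = -531/685 (O = -3/4 + (-138/1370)/4 = -3/4 + (-138*1/1370)/4 = -3/4 + (1/4)*(-69/685) = -3/4 - 69/2740 = -531/685 ≈ -0.77518)
n + O*y = -35 - 531/685*1074 = -35 - 570294/685 = -594269/685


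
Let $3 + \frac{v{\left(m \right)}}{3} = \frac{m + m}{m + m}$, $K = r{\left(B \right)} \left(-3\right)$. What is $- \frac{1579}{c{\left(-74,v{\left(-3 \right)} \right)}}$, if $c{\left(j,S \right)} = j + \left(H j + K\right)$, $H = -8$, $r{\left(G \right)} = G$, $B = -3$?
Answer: $- \frac{1579}{527} \approx -2.9962$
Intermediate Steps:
$K = 9$ ($K = \left(-3\right) \left(-3\right) = 9$)
$v{\left(m \right)} = -6$ ($v{\left(m \right)} = -9 + 3 \frac{m + m}{m + m} = -9 + 3 \frac{2 m}{2 m} = -9 + 3 \cdot 2 m \frac{1}{2 m} = -9 + 3 \cdot 1 = -9 + 3 = -6$)
$c{\left(j,S \right)} = 9 - 7 j$ ($c{\left(j,S \right)} = j - \left(-9 + 8 j\right) = 9 - 7 j$)
$- \frac{1579}{c{\left(-74,v{\left(-3 \right)} \right)}} = - \frac{1579}{9 - -518} = - \frac{1579}{9 + 518} = - \frac{1579}{527}$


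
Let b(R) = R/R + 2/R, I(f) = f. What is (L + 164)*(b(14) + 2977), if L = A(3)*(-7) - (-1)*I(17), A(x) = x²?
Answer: 2459946/7 ≈ 3.5142e+5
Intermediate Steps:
b(R) = 1 + 2/R
L = -46 (L = 3²*(-7) - (-1)*17 = 9*(-7) - 1*(-17) = -63 + 17 = -46)
(L + 164)*(b(14) + 2977) = (-46 + 164)*((2 + 14)/14 + 2977) = 118*((1/14)*16 + 2977) = 118*(8/7 + 2977) = 118*(20847/7) = 2459946/7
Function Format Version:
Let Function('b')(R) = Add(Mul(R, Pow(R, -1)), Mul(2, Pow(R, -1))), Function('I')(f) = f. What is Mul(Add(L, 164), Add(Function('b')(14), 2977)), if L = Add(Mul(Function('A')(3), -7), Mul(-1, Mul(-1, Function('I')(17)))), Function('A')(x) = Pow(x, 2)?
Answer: Rational(2459946, 7) ≈ 3.5142e+5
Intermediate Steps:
Function('b')(R) = Add(1, Mul(2, Pow(R, -1)))
L = -46 (L = Add(Mul(Pow(3, 2), -7), Mul(-1, Mul(-1, 17))) = Add(Mul(9, -7), Mul(-1, -17)) = Add(-63, 17) = -46)
Mul(Add(L, 164), Add(Function('b')(14), 2977)) = Mul(Add(-46, 164), Add(Mul(Pow(14, -1), Add(2, 14)), 2977)) = Mul(118, Add(Mul(Rational(1, 14), 16), 2977)) = Mul(118, Add(Rational(8, 7), 2977)) = Mul(118, Rational(20847, 7)) = Rational(2459946, 7)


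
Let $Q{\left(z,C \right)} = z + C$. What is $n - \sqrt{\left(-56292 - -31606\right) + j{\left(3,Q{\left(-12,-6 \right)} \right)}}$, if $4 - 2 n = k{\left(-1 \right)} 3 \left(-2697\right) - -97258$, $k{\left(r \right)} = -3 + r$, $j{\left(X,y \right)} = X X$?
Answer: $-64809 - i \sqrt{24677} \approx -64809.0 - 157.09 i$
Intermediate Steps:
$Q{\left(z,C \right)} = C + z$
$j{\left(X,y \right)} = X^{2}$
$n = -64809$ ($n = 2 - \frac{\left(-3 - 1\right) 3 \left(-2697\right) - -97258}{2} = 2 - \frac{\left(-4\right) 3 \left(-2697\right) + 97258}{2} = 2 - \frac{\left(-12\right) \left(-2697\right) + 97258}{2} = 2 - \frac{32364 + 97258}{2} = 2 - 64811 = -64809$)
$n - \sqrt{\left(-56292 - -31606\right) + j{\left(3,Q{\left(-12,-6 \right)} \right)}} = -64809 - \sqrt{\left(-56292 - -31606\right) + 3^{2}} = -64809 - \sqrt{\left(-56292 + 31606\right) + 9} = -64809 - \sqrt{-24686 + 9} = -64809 - \sqrt{-24677} = -64809 - i \sqrt{24677}$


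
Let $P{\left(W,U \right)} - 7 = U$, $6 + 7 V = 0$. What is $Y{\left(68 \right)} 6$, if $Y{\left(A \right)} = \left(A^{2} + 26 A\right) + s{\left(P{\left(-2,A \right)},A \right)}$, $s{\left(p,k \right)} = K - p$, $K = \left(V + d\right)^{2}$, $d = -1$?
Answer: $\frac{1858212}{49} \approx 37923.0$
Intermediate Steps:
$V = - \frac{6}{7}$ ($V = - \frac{6}{7} + \frac{1}{7} \cdot 0 = - \frac{6}{7} + 0 = - \frac{6}{7} \approx -0.85714$)
$P{\left(W,U \right)} = 7 + U$
$K = \frac{169}{49}$ ($K = \left(- \frac{6}{7} - 1\right)^{2} = \left(- \frac{13}{7}\right)^{2} = \frac{169}{49} \approx 3.449$)
$s{\left(p,k \right)} = \frac{169}{49} - p$
$Y{\left(A \right)} = - \frac{174}{49} + A^{2} + 25 A$ ($Y{\left(A \right)} = \left(A^{2} + 26 A\right) - \left(\frac{174}{49} + A\right) = - \frac{174}{49} + A^{2} + 25 A$)
$Y{\left(68 \right)} 6 = \left(- \frac{174}{49} + 68^{2} + 25 \cdot 68\right) 6 = \left(- \frac{174}{49} + 4624 + 1700\right) 6 = \frac{309702}{49} \cdot 6 = \frac{1858212}{49}$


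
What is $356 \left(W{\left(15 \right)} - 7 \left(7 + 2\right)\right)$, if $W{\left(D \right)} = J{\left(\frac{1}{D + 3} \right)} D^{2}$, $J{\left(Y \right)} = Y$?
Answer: $-17978$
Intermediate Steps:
$W{\left(D \right)} = \frac{D^{2}}{3 + D}$ ($W{\left(D \right)} = \frac{D^{2}}{D + 3} = \frac{D^{2}}{3 + D}$)
$356 \left(W{\left(15 \right)} - 7 \left(7 + 2\right)\right) = 356 \left(\frac{15^{2}}{3 + 15} - 7 \left(7 + 2\right)\right) = 356 \left(\frac{225}{18} - 63\right) = 356 \left(225 \cdot \frac{1}{18} - 63\right) = 356 \left(\frac{25}{2} - 63\right) = 356 \left(- \frac{101}{2}\right) = -17978$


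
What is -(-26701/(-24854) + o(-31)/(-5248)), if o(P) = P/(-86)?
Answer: -140117889/130433792 ≈ -1.0742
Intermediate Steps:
o(P) = -P/86 (o(P) = P*(-1/86) = -P/86)
-(-26701/(-24854) + o(-31)/(-5248)) = -(-26701/(-24854) - 1/86*(-31)/(-5248)) = -(-26701*(-1/24854) + (31/86)*(-1/5248)) = -(26701/24854 - 31/451328) = -1*140117889/130433792 = -140117889/130433792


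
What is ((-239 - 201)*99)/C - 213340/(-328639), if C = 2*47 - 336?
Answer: 59368360/328639 ≈ 180.65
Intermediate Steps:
C = -242 (C = 94 - 336 = -242)
((-239 - 201)*99)/C - 213340/(-328639) = ((-239 - 201)*99)/(-242) - 213340/(-328639) = -440*99*(-1/242) - 213340*(-1/328639) = -43560*(-1/242) + 213340/328639 = 180 + 213340/328639 = 59368360/328639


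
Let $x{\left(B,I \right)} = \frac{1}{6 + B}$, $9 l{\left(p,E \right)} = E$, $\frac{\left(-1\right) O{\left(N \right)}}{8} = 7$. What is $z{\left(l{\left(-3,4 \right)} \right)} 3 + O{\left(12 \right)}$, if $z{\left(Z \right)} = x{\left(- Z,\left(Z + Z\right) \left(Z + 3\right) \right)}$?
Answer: $- \frac{2773}{50} \approx -55.46$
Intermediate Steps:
$O{\left(N \right)} = -56$ ($O{\left(N \right)} = \left(-8\right) 7 = -56$)
$l{\left(p,E \right)} = \frac{E}{9}$
$z{\left(Z \right)} = \frac{1}{6 - Z}$
$z{\left(l{\left(-3,4 \right)} \right)} 3 + O{\left(12 \right)} = - \frac{1}{-6 + \frac{1}{9} \cdot 4} \cdot 3 - 56 = - \frac{1}{-6 + \frac{4}{9}} \cdot 3 - 56 = - \frac{1}{- \frac{50}{9}} \cdot 3 - 56 = \left(-1\right) \left(- \frac{9}{50}\right) 3 - 56 = \frac{9}{50} \cdot 3 - 56 = \frac{27}{50} - 56 = - \frac{2773}{50}$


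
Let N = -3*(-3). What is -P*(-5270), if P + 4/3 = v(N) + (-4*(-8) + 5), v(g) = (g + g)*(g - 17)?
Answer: -1712750/3 ≈ -5.7092e+5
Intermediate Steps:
N = 9
v(g) = 2*g*(-17 + g) (v(g) = (2*g)*(-17 + g) = 2*g*(-17 + g))
P = -325/3 (P = -4/3 + (2*9*(-17 + 9) + (-4*(-8) + 5)) = -4/3 + (2*9*(-8) + (32 + 5)) = -4/3 + (-144 + 37) = -4/3 - 107 = -325/3 ≈ -108.33)
-P*(-5270) = -(-325)*(-5270)/3 = -1*1712750/3 = -1712750/3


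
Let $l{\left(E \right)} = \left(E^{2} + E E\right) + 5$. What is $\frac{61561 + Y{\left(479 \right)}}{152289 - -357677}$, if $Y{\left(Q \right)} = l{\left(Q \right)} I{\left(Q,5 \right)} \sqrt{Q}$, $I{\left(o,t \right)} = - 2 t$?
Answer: $\frac{61561}{509966} - \frac{2294435 \sqrt{479}}{254983} \approx -196.82$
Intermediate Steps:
$l{\left(E \right)} = 5 + 2 E^{2}$ ($l{\left(E \right)} = \left(E^{2} + E^{2}\right) + 5 = 2 E^{2} + 5 = 5 + 2 E^{2}$)
$Y{\left(Q \right)} = \sqrt{Q} \left(-50 - 20 Q^{2}\right)$ ($Y{\left(Q \right)} = \left(5 + 2 Q^{2}\right) \left(\left(-2\right) 5\right) \sqrt{Q} = \left(5 + 2 Q^{2}\right) \left(-10\right) \sqrt{Q} = \left(-50 - 20 Q^{2}\right) \sqrt{Q} = \sqrt{Q} \left(-50 - 20 Q^{2}\right)$)
$\frac{61561 + Y{\left(479 \right)}}{152289 - -357677} = \frac{61561 + \sqrt{479} \left(-50 - 20 \cdot 479^{2}\right)}{152289 - -357677} = \frac{61561 + \sqrt{479} \left(-50 - 4588820\right)}{152289 + 357677} = \frac{61561 + \sqrt{479} \left(-50 - 4588820\right)}{509966} = \left(61561 + \sqrt{479} \left(-4588870\right)\right) \frac{1}{509966} = \left(61561 - 4588870 \sqrt{479}\right) \frac{1}{509966} = \frac{61561}{509966} - \frac{2294435 \sqrt{479}}{254983}$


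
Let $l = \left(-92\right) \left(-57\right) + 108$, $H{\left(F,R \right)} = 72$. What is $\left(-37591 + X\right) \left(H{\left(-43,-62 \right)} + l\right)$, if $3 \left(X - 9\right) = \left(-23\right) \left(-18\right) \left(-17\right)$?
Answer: $-216569472$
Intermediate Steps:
$l = 5352$ ($l = 5244 + 108 = 5352$)
$X = -2337$ ($X = 9 + \frac{\left(-23\right) \left(-18\right) \left(-17\right)}{3} = 9 + \frac{414 \left(-17\right)}{3} = 9 + \frac{1}{3} \left(-7038\right) = 9 - 2346 = -2337$)
$\left(-37591 + X\right) \left(H{\left(-43,-62 \right)} + l\right) = \left(-37591 - 2337\right) \left(72 + 5352\right) = \left(-39928\right) 5424 = -216569472$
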